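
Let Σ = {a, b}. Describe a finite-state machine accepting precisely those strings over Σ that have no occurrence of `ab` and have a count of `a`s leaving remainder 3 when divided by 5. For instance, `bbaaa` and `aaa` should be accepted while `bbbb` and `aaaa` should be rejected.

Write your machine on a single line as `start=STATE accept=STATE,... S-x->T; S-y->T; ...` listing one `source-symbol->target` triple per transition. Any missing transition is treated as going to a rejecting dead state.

Run two small machines in parallel and take their product. The first has 3 states tracking partial matches of the forbidden pattern `ab`; the second has 5 states tracking the count of `a`s modulo 5. A product state is a pair (one from each), accepting exactly when both do.
An 11-state machine:
          a    b  
>  s0     s1   s0 
   s1     s2   s3 
   s2     s4   s5 
   s3     s5   s3 
 * s4     s6   s7 
   s5     s7   s5 
   s6     s8   s9 
   s7     s9   s7 
   s8     s1  s10 
   s9    s10   s9 
   s10    s3  s10 
(> = start, * = accepting)

start=s0; accept=s4; s0-a->s1; s0-b->s0; s1-a->s2; s1-b->s3; s2-a->s4; s2-b->s5; s3-a->s5; s3-b->s3; s4-a->s6; s4-b->s7; s5-a->s7; s5-b->s5; s6-a->s8; s6-b->s9; s7-a->s9; s7-b->s7; s8-a->s1; s8-b->s10; s9-a->s10; s9-b->s9; s10-a->s3; s10-b->s10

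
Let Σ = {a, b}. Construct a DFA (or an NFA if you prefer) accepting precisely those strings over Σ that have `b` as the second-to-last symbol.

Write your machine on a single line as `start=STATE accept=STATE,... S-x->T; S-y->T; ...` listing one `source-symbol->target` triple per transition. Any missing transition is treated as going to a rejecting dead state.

A DFA must remember the last 2 symbols (since which symbol is second-to-last isn't known until the input ends). Use one state per possible window of the last ≤2 symbols; accept from those whose window starts with `b`.
        a   b  
>  S0   S1  S2 
   S1   S3  S4 
   S2   S5  S6 
   S3   S3  S4 
   S4   S5  S6 
 * S5   S3  S4 
 * S6   S5  S6 
(> = start, * = accepting)

start=S0; accept=S5,S6; S0-a->S1; S0-b->S2; S1-a->S3; S1-b->S4; S2-a->S5; S2-b->S6; S3-a->S3; S3-b->S4; S4-a->S5; S4-b->S6; S5-a->S3; S5-b->S4; S6-a->S5; S6-b->S6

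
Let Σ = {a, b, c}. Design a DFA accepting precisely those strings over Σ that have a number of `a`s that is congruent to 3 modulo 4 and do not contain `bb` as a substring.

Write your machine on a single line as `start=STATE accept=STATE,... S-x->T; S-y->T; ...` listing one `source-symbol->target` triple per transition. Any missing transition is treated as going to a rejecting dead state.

Build one automaton per condition and run them in lockstep. One (4 states) tracks the count of `a`s modulo 4; the other (3 states) tracks partial matches of the forbidden pattern `bb`. Each combined state is a pair, one component from each; accept when both components accept. Equivalent product states are then merged.
With 9 states:
        a   b   c  
>  s0   s1  s2  s0 
   s1   s3  s4  s1 
   s2   s1  s5  s0 
   s3   s6  s7  s3 
   s4   s3  s5  s1 
   s5   s5  s5  s5 
 * s6   s0  s8  s6 
   s7   s6  s5  s3 
 * s8   s0  s5  s6 
(> = start, * = accepting)

start=s0; accept=s6,s8; s0-a->s1; s0-b->s2; s0-c->s0; s1-a->s3; s1-b->s4; s1-c->s1; s2-a->s1; s2-b->s5; s2-c->s0; s3-a->s6; s3-b->s7; s3-c->s3; s4-a->s3; s4-b->s5; s4-c->s1; s5-a->s5; s5-b->s5; s5-c->s5; s6-a->s0; s6-b->s8; s6-c->s6; s7-a->s6; s7-b->s5; s7-c->s3; s8-a->s0; s8-b->s5; s8-c->s6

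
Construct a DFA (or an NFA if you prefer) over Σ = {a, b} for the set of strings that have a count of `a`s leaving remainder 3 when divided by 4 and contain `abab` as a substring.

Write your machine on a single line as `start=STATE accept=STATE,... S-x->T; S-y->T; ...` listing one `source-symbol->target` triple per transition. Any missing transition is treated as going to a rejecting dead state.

start=S0; accept=S16; S0-a->S1; S0-b->S0; S1-a->S2; S1-b->S3; S2-a->S4; S2-b->S5; S3-a->S6; S3-b->S7; S4-a->S8; S4-b->S9; S5-a->S10; S5-b->S11; S6-a->S4; S6-b->S12; S7-a->S2; S7-b->S7; S8-a->S1; S8-b->S13; S9-a->S14; S9-b->S15; S10-a->S8; S10-b->S16; S11-a->S4; S11-b->S11; S12-a->S16; S12-b->S12; S13-a->S17; S13-b->S0; S14-a->S1; S14-b->S18; S15-a->S8; S15-b->S15; S16-a->S18; S16-b->S16; S17-a->S2; S17-b->S19; S18-a->S19; S18-b->S18; S19-a->S12; S19-b->S19

Build one automaton per condition and run them in lockstep. The first has 4 states tracking the count of `a`s modulo 4; the second has 5 states tracking whether and how much of `abab` has been seen. A product state is a pair (one from each), accepting exactly when both do.
          a    b  
>  S0     S1   S0 
   S1     S2   S3 
   S2     S4   S5 
   S3     S6   S7 
   S4     S8   S9 
   S5    S10  S11 
   S6     S4  S12 
   S7     S2   S7 
   S8     S1  S13 
   S9    S14  S15 
   S10    S8  S16 
   S11    S4  S11 
   S12   S16  S12 
   S13   S17   S0 
   S14    S1  S18 
   S15    S8  S15 
 * S16   S18  S16 
   S17    S2  S19 
   S18   S19  S18 
   S19   S12  S19 
(> = start, * = accepting)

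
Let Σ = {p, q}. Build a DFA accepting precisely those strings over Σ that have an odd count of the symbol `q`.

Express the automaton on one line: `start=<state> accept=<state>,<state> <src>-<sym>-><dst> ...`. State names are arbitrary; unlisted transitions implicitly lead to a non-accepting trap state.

Keep the running count of `q`s modulo 2: each `q` advances along the cycle A → B → A while other symbols loop. Accept at B.
With 2 states:
       p  q 
>  A   A  B 
 * B   B  A 
(> = start, * = accepting)

start=A accept=B A-p->A A-q->B B-p->B B-q->A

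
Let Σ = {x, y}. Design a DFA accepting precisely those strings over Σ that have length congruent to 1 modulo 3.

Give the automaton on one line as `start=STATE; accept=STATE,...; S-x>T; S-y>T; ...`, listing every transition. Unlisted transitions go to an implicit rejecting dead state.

Count input length modulo 3: every symbol advances one step around the cycle q0 → q1 → q2 → q0. Accept at q1.
3 states suffice.
        x   y  
>  q0   q1  q1 
 * q1   q2  q2 
   q2   q0  q0 
(> = start, * = accepting)

start=q0; accept=q1; q0-x>q1; q0-y>q1; q1-x>q2; q1-y>q2; q2-x>q0; q2-y>q0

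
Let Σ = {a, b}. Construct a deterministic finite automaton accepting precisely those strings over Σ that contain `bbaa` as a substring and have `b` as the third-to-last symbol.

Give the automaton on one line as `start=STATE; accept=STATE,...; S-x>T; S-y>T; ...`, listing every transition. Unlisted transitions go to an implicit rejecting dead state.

Run two small machines in parallel and take their product. One (5 states) tracks whether and how much of `bbaa` has been seen; the other (15 states) tracks the last 3 symbols read. Each combined state is a pair, one component from each; accept when both components accept. Equivalent product states are then merged.
With 12 states:
          a    b  
>  q0     q0   q1 
   q1     q0   q2 
   q2     q3   q2 
   q3     q4   q1 
 * q4     q5   q6 
   q5     q5   q6 
   q6     q7   q8 
   q7     q4   q9 
   q8    q10  q11 
 * q9     q7   q8 
 * q10    q4   q9 
 * q11   q10  q11 
(> = start, * = accepting)

start=q0; accept=q4,q9,q10,q11; q0-a>q0; q0-b>q1; q1-a>q0; q1-b>q2; q2-a>q3; q2-b>q2; q3-a>q4; q3-b>q1; q4-a>q5; q4-b>q6; q5-a>q5; q5-b>q6; q6-a>q7; q6-b>q8; q7-a>q4; q7-b>q9; q8-a>q10; q8-b>q11; q9-a>q7; q9-b>q8; q10-a>q4; q10-b>q9; q11-a>q10; q11-b>q11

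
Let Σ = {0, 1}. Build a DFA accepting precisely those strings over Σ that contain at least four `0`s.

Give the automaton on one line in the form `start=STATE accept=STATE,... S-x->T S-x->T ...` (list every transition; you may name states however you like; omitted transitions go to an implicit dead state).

Count `0`s, saturating at 5: states S0 through S4 mean 0 through 4 `0`s seen; S5 means more than 4. Each `0` increments (capped at S5); other symbols loop. Accept from {S4, S5}.
A 6-state machine:
        0   1  
>  S0   S1  S0 
   S1   S2  S1 
   S2   S3  S2 
   S3   S4  S3 
 * S4   S5  S4 
 * S5   S5  S5 
(> = start, * = accepting)

start=S0 accept=S4,S5 S0-0->S1 S0-1->S0 S1-0->S2 S1-1->S1 S2-0->S3 S2-1->S2 S3-0->S4 S3-1->S3 S4-0->S5 S4-1->S4 S5-0->S5 S5-1->S5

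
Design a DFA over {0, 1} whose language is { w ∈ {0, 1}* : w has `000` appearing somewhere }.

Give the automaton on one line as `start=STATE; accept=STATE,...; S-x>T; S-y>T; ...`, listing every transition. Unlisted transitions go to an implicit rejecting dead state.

States S0..S2 record the length of the longest prefix of `000` that matches the current input suffix. Reaching S3 means `000` has been seen, and we stay there forever. Accept from S3.
A 4-state machine:
        0   1  
>  S0   S1  S0 
   S1   S2  S0 
   S2   S3  S0 
 * S3   S3  S3 
(> = start, * = accepting)

start=S0; accept=S3; S0-0>S1; S0-1>S0; S1-0>S2; S1-1>S0; S2-0>S3; S2-1>S0; S3-0>S3; S3-1>S3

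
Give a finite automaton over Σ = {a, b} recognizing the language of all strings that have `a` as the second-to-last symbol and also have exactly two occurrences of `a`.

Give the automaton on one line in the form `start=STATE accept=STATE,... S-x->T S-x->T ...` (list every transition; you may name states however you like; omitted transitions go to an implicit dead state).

Handle the two conditions separately and then intersect. The first has 7 states tracking the last 2 symbols read; the second has 4 states tracking the count of `a`s, saturating at 3. A product state is a pair (one from each), accepting exactly when both do. Minimizing collapses redundant product states.
7 states suffice.
        a   b  
>  q0   q1  q0 
   q1   q2  q3 
 * q2   q4  q5 
   q3   q6  q3 
   q4   q4  q4 
 * q5   q4  q4 
   q6   q4  q5 
(> = start, * = accepting)

start=q0 accept=q2,q5 q0-a->q1 q0-b->q0 q1-a->q2 q1-b->q3 q2-a->q4 q2-b->q5 q3-a->q6 q3-b->q3 q4-a->q4 q4-b->q4 q5-a->q4 q5-b->q4 q6-a->q4 q6-b->q5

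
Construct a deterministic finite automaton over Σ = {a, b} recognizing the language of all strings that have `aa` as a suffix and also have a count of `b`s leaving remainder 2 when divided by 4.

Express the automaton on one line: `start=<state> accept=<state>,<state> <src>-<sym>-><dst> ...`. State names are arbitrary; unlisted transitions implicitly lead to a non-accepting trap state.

Build one automaton per condition and run them in lockstep. The first has 3 states tracking how much of the suffix `aa` has currently been matched; the second has 4 states tracking the count of `b`s modulo 4. A product state is a pair (one from each), accepting exactly when both do. Equivalent product states are then merged.
A 6-state machine:
        a   b  
>  S0   S0  S1 
   S1   S1  S2 
   S2   S3  S4 
   S3   S5  S4 
   S4   S4  S0 
 * S5   S5  S4 
(> = start, * = accepting)

start=S0 accept=S5 S0-a->S0 S0-b->S1 S1-a->S1 S1-b->S2 S2-a->S3 S2-b->S4 S3-a->S5 S3-b->S4 S4-a->S4 S4-b->S0 S5-a->S5 S5-b->S4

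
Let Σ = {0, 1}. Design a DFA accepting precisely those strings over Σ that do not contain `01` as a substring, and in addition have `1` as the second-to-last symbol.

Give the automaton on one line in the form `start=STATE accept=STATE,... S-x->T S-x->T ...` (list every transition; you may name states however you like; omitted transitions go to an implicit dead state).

Build one automaton per condition and run them in lockstep. The first has 3 states tracking partial matches of the forbidden pattern `01`; the second has 7 states tracking the last 2 symbols read. A product state is a pair (one from each), accepting exactly when both do.
        0   1  
>  q0   q1  q2 
   q1   q3  q4 
   q2   q5  q6 
   q3   q3  q4 
   q4   q7  q8 
 * q5   q3  q4 
 * q6   q5  q6 
   q7   q9  q4 
   q8   q7  q8 
   q9   q9  q4 
(> = start, * = accepting)

start=q0 accept=q5,q6 q0-0->q1 q0-1->q2 q1-0->q3 q1-1->q4 q2-0->q5 q2-1->q6 q3-0->q3 q3-1->q4 q4-0->q7 q4-1->q8 q5-0->q3 q5-1->q4 q6-0->q5 q6-1->q6 q7-0->q9 q7-1->q4 q8-0->q7 q8-1->q8 q9-0->q9 q9-1->q4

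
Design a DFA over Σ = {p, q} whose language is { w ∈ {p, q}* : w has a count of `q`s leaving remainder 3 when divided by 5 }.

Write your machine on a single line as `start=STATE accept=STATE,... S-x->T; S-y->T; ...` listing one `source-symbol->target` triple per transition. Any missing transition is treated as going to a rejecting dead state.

start=s0; accept=s3; s0-p->s0; s0-q->s1; s1-p->s1; s1-q->s2; s2-p->s2; s2-q->s3; s3-p->s3; s3-q->s4; s4-p->s4; s4-q->s0

Keep the running count of `q`s modulo 5: each `q` advances along the cycle s0 → s1 → s2 → s3 → s4 → s0 while other symbols loop. Accept at s3.
A 5-state machine:
        p   q  
>  s0   s0  s1 
   s1   s1  s2 
   s2   s2  s3 
 * s3   s3  s4 
   s4   s4  s0 
(> = start, * = accepting)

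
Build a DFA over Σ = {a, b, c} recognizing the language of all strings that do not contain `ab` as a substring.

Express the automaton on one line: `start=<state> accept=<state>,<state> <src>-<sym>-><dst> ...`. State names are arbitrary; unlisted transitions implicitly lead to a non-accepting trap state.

start=q0 accept=q0,q1 q0-a->q1 q0-b->q0 q0-c->q0 q1-a->q1 q1-b->q2 q1-c->q0 q2-a->q2 q2-b->q2 q2-c->q2

This is the complement of 'contains `ab`'. Use the same substring-matching states — q0 through q2 holding how much of `ab` has just been matched — but flip the accepting set: everything except the trap q2 accepts.
        a   b   c  
>* q0   q1  q0  q0 
 * q1   q1  q2  q0 
   q2   q2  q2  q2 
(> = start, * = accepting)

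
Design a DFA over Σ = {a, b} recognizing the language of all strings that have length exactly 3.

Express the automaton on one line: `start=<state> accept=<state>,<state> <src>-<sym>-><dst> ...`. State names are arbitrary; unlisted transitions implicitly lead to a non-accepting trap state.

Count input length up to 4: every symbol moves from q0 toward q4, which means 'more than 3' and absorbs. Accept from {q3}.
With 5 states:
        a   b  
>  q0   q1  q1 
   q1   q2  q2 
   q2   q3  q3 
 * q3   q4  q4 
   q4   q4  q4 
(> = start, * = accepting)

start=q0 accept=q3 q0-a->q1 q0-b->q1 q1-a->q2 q1-b->q2 q2-a->q3 q2-b->q3 q3-a->q4 q3-b->q4 q4-a->q4 q4-b->q4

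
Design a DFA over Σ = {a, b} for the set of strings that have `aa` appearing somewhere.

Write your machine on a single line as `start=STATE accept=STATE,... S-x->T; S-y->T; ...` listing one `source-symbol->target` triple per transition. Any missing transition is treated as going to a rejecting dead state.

start=s0; accept=s2; s0-a->s1; s0-b->s0; s1-a->s2; s1-b->s0; s2-a->s2; s2-b->s2

Track how much of `aa` has been matched so far: state s0 is no progress, s2 is the absorbing accept state reached once `aa` has occurred. Intermediate states record partial matches; on a mismatch, fall back to the longest reusable overlap.
3 states suffice.
        a   b  
>  s0   s1  s0 
   s1   s2  s0 
 * s2   s2  s2 
(> = start, * = accepting)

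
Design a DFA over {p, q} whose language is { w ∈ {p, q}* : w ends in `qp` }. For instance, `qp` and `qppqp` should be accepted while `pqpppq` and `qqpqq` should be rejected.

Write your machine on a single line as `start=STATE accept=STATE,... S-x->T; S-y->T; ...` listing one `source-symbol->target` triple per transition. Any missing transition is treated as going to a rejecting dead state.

Let each state record the length of the longest suffix of the input read so far that is also a prefix of `qp`. S1 means the last symbol is `q`; S2 means the last 2 symbols are `qp`. Accept only at S2, where the string currently ends in `qp`.
A 3-state machine:
        p   q  
>  S0   S0  S1 
   S1   S2  S1 
 * S2   S0  S1 
(> = start, * = accepting)

start=S0; accept=S2; S0-p->S0; S0-q->S1; S1-p->S2; S1-q->S1; S2-p->S0; S2-q->S1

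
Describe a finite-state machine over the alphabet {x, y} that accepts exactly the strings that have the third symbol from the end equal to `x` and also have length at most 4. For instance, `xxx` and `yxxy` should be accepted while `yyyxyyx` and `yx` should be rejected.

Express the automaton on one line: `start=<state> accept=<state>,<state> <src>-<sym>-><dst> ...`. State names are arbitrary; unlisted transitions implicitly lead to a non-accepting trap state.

Handle the two conditions separately and then intersect. The first has 15 states tracking the last 3 symbols read; the second has 6 states tracking the input length, saturating at 5. A product state is a pair (one from each), accepting exactly when both do. Equivalent product states are then merged.
        x   y  
>  S0   S1  S2 
   S1   S3  S4 
   S2   S5  S6 
   S3   S7  S7 
   S4   S8  S8 
   S5   S4  S4 
   S6   S6  S6 
 * S7   S8  S8 
 * S8   S6  S6 
(> = start, * = accepting)

start=S0 accept=S7,S8 S0-x->S1 S0-y->S2 S1-x->S3 S1-y->S4 S2-x->S5 S2-y->S6 S3-x->S7 S3-y->S7 S4-x->S8 S4-y->S8 S5-x->S4 S5-y->S4 S6-x->S6 S6-y->S6 S7-x->S8 S7-y->S8 S8-x->S6 S8-y->S6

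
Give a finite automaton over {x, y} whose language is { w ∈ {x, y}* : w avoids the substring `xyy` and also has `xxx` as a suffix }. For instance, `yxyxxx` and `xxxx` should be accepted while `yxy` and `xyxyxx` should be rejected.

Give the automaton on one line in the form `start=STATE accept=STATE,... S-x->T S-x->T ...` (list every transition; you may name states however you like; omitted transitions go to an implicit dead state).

Run two small machines in parallel and take their product. The first has 4 states tracking partial matches of the forbidden pattern `xyy`; the second has 4 states tracking how much of the suffix `xxx` has currently been matched. A product state is a pair (one from each), accepting exactly when both do. Equivalent product states are then merged.
        x   y  
>  q0   q1  q0 
   q1   q2  q3 
   q2   q4  q3 
   q3   q1  q5 
 * q4   q4  q3 
   q5   q5  q5 
(> = start, * = accepting)

start=q0 accept=q4 q0-x->q1 q0-y->q0 q1-x->q2 q1-y->q3 q2-x->q4 q2-y->q3 q3-x->q1 q3-y->q5 q4-x->q4 q4-y->q3 q5-x->q5 q5-y->q5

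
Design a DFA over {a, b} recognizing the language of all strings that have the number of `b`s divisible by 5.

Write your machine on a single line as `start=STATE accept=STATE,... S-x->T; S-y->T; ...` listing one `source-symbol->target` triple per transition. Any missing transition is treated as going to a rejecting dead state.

start=S0; accept=S0; S0-a->S0; S0-b->S1; S1-a->S1; S1-b->S2; S2-a->S2; S2-b->S3; S3-a->S3; S3-b->S4; S4-a->S4; S4-b->S0

Keep the running count of `b`s modulo 5: each `b` advances along the cycle S0 → S1 → S2 → S3 → S4 → S0 while other symbols loop. Accept at S0.
5 states suffice.
        a   b  
>* S0   S0  S1 
   S1   S1  S2 
   S2   S2  S3 
   S3   S3  S4 
   S4   S4  S0 
(> = start, * = accepting)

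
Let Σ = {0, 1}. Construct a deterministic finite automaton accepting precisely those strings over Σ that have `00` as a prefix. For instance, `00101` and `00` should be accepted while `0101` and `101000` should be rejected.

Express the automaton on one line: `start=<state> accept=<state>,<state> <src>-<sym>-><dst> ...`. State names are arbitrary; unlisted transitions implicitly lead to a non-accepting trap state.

start=A accept=C A-0->B A-1->D B-0->C B-1->D C-0->C C-1->C D-0->D D-1->D

Check the first 2 symbols one by one: A through B record how many have matched `00` so far; any wrong symbol goes to the dead state D. After all 2 match we enter the accepting sink C.
       0  1 
>  A   B  D 
   B   C  D 
 * C   C  C 
   D   D  D 
(> = start, * = accepting)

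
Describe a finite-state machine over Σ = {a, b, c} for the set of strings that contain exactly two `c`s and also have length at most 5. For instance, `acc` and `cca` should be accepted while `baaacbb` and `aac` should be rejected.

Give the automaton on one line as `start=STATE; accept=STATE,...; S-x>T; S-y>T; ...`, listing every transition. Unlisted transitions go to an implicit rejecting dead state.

start=S0; accept=S5,S8,S11,S12; S0-a>S1; S0-b>S1; S0-c>S2; S1-a>S3; S1-b>S3; S1-c>S4; S2-a>S4; S2-b>S4; S2-c>S5; S3-a>S6; S3-b>S6; S3-c>S7; S4-a>S7; S4-b>S7; S4-c>S8; S5-a>S8; S5-b>S8; S5-c>S9; S6-a>S9; S6-b>S9; S6-c>S10; S7-a>S10; S7-b>S10; S7-c>S11; S8-a>S11; S8-b>S11; S8-c>S9; S9-a>S9; S9-b>S9; S9-c>S9; S10-a>S9; S10-b>S9; S10-c>S12; S11-a>S12; S11-b>S12; S11-c>S9; S12-a>S9; S12-b>S9; S12-c>S9

Handle the two conditions separately and then intersect. One (4 states) tracks the count of `c`s, saturating at 3; the other (7 states) tracks the input length, saturating at 6. Each combined state is a pair, one component from each; accept when both components accept. After merging equivalent states the machine shrinks.
13 states suffice.
          a    b    c  
>  S0     S1   S1   S2 
   S1     S3   S3   S4 
   S2     S4   S4   S5 
   S3     S6   S6   S7 
   S4     S7   S7   S8 
 * S5     S8   S8   S9 
   S6     S9   S9  S10 
   S7    S10  S10  S11 
 * S8    S11  S11   S9 
   S9     S9   S9   S9 
   S10    S9   S9  S12 
 * S11   S12  S12   S9 
 * S12    S9   S9   S9 
(> = start, * = accepting)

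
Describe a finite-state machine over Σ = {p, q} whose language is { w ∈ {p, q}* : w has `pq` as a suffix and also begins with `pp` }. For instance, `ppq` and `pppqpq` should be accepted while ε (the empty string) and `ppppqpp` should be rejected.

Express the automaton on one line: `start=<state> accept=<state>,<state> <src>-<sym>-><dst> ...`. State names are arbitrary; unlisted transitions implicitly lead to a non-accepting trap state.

start=A accept=E A-p->B A-q->C B-p->D B-q->C C-p->C C-q->C D-p->D D-q->E E-p->D E-q->F F-p->D F-q->F

Run two small machines in parallel and take their product. One (3 states) tracks how much of the suffix `pq` has currently been matched; the other (4 states) tracks whether the input so far still matches the prefix `pp`. Each combined state is a pair, one component from each; accept when both components accept. After merging equivalent states the machine shrinks.
With 6 states:
       p  q 
>  A   B  C 
   B   D  C 
   C   C  C 
   D   D  E 
 * E   D  F 
   F   D  F 
(> = start, * = accepting)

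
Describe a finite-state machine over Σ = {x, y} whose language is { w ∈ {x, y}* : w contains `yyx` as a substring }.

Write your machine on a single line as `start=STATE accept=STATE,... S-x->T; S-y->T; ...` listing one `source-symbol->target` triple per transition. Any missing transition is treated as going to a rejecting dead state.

Track how much of `yyx` has been matched so far: state S0 is no progress, S3 is the absorbing accept state reached once `yyx` has occurred. Intermediate states record partial matches; on a mismatch, fall back to the longest reusable overlap.
        x   y  
>  S0   S0  S1 
   S1   S0  S2 
   S2   S3  S2 
 * S3   S3  S3 
(> = start, * = accepting)

start=S0; accept=S3; S0-x->S0; S0-y->S1; S1-x->S0; S1-y->S2; S2-x->S3; S2-y->S2; S3-x->S3; S3-y->S3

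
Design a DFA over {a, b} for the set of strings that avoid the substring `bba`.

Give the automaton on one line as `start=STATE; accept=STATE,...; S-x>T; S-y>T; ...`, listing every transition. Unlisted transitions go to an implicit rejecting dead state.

Track partial matches of the forbidden pattern `bba`. State q3 is a dead state reached once `bba` has occurred; every other state accepts. q0 means no part of `bba` is currently matched.
With 4 states:
        a   b  
>* q0   q0  q1 
 * q1   q0  q2 
 * q2   q3  q2 
   q3   q3  q3 
(> = start, * = accepting)

start=q0; accept=q0,q1,q2; q0-a>q0; q0-b>q1; q1-a>q0; q1-b>q2; q2-a>q3; q2-b>q2; q3-a>q3; q3-b>q3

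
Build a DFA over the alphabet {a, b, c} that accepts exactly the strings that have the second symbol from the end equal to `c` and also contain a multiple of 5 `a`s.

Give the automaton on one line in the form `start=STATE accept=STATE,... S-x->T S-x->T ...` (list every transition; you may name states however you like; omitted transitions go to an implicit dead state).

start=S0 accept=S4,S5 S0-a->S1 S0-b->S0 S0-c->S2 S1-a->S3 S1-b->S1 S1-c->S1 S2-a->S1 S2-b->S4 S2-c->S5 S3-a->S6 S3-b->S3 S3-c->S3 S4-a->S1 S4-b->S0 S4-c->S2 S5-a->S1 S5-b->S4 S5-c->S5 S6-a->S7 S6-b->S6 S6-c->S6 S7-a->S0 S7-b->S7 S7-c->S8 S8-a->S4 S8-b->S7 S8-c->S8

Handle the two conditions separately and then intersect. The first has 13 states tracking the last 2 symbols read; the second has 5 states tracking the count of `a`s modulo 5. A product state is a pair (one from each), accepting exactly when both do. After merging equivalent states the machine shrinks.
        a   b   c  
>  S0   S1  S0  S2 
   S1   S3  S1  S1 
   S2   S1  S4  S5 
   S3   S6  S3  S3 
 * S4   S1  S0  S2 
 * S5   S1  S4  S5 
   S6   S7  S6  S6 
   S7   S0  S7  S8 
   S8   S4  S7  S8 
(> = start, * = accepting)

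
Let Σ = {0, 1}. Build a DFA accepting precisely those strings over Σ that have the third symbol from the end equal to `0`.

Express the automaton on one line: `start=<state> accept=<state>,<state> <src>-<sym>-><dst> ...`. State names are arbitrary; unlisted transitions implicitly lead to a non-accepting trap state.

A DFA must remember the last 3 symbols (since which symbol is third-to-last isn't known until the input ends). Use one state per possible window of the last ≤3 symbols; accept from those whose window starts with `0`.
          0    1  
>  q0     q1   q2 
   q1     q3   q4 
   q2     q5   q6 
   q3     q7   q8 
   q4     q9  q10 
   q5    q11  q12 
   q6    q13  q14 
 * q7     q7   q8 
 * q8     q9  q10 
 * q9    q11  q12 
 * q10   q13  q14 
   q11    q7   q8 
   q12    q9  q10 
   q13   q11  q12 
   q14   q13  q14 
(> = start, * = accepting)

start=q0 accept=q7,q8,q9,q10 q0-0->q1 q0-1->q2 q1-0->q3 q1-1->q4 q2-0->q5 q2-1->q6 q3-0->q7 q3-1->q8 q4-0->q9 q4-1->q10 q5-0->q11 q5-1->q12 q6-0->q13 q6-1->q14 q7-0->q7 q7-1->q8 q8-0->q9 q8-1->q10 q9-0->q11 q9-1->q12 q10-0->q13 q10-1->q14 q11-0->q7 q11-1->q8 q12-0->q9 q12-1->q10 q13-0->q11 q13-1->q12 q14-0->q13 q14-1->q14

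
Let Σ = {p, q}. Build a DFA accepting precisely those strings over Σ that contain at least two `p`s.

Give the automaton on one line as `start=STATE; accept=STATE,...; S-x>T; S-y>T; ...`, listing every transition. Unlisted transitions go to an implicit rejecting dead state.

Only the number of `p`s matters, and only up to 3. Make a chain S0 → S1 → S2 → S3 advanced by each `p` (with S3 absorbing); every other symbol self-loops. The accepting set is {S2, S3}.
A 4-state machine:
        p   q  
>  S0   S1  S0 
   S1   S2  S1 
 * S2   S3  S2 
 * S3   S3  S3 
(> = start, * = accepting)

start=S0; accept=S2,S3; S0-p>S1; S0-q>S0; S1-p>S2; S1-q>S1; S2-p>S3; S2-q>S2; S3-p>S3; S3-q>S3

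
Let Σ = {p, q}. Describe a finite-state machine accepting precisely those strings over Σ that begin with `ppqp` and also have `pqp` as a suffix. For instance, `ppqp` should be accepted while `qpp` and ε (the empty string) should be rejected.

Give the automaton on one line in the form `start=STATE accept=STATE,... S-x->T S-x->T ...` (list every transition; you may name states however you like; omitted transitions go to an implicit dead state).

start=s0 accept=s5 s0-p->s1 s0-q->s2 s1-p->s3 s1-q->s2 s2-p->s2 s2-q->s2 s3-p->s2 s3-q->s4 s4-p->s5 s4-q->s2 s5-p->s6 s5-q->s7 s6-p->s6 s6-q->s7 s7-p->s5 s7-q->s8 s8-p->s6 s8-q->s8

Run two small machines in parallel and take their product. One (6 states) tracks whether the input so far still matches the prefix `ppqp`; the other (4 states) tracks how much of the suffix `pqp` has currently been matched. Each combined state is a pair, one component from each; accept when both components accept. After merging equivalent states the machine shrinks.
With 9 states:
        p   q  
>  s0   s1  s2 
   s1   s3  s2 
   s2   s2  s2 
   s3   s2  s4 
   s4   s5  s2 
 * s5   s6  s7 
   s6   s6  s7 
   s7   s5  s8 
   s8   s6  s8 
(> = start, * = accepting)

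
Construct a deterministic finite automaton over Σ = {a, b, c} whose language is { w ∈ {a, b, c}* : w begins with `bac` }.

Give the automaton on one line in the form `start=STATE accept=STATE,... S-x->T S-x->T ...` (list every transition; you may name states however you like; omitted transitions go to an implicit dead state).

Check the first 3 symbols one by one: q0 through q2 record how many have matched `bac` so far; any wrong symbol goes to the dead state q4. After all 3 match we enter the accepting sink q3.
A 5-state machine:
        a   b   c  
>  q0   q4  q1  q4 
   q1   q2  q4  q4 
   q2   q4  q4  q3 
 * q3   q3  q3  q3 
   q4   q4  q4  q4 
(> = start, * = accepting)

start=q0 accept=q3 q0-a->q4 q0-b->q1 q0-c->q4 q1-a->q2 q1-b->q4 q1-c->q4 q2-a->q4 q2-b->q4 q2-c->q3 q3-a->q3 q3-b->q3 q3-c->q3 q4-a->q4 q4-b->q4 q4-c->q4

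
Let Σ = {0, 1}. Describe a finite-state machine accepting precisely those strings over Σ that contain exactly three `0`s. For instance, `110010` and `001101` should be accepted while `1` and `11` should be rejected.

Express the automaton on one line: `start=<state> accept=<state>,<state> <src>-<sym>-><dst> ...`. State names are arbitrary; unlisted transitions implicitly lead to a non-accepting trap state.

Count `0`s, saturating at 4: states q0 through q3 mean 0 through 3 `0`s seen; q4 means more than 3. Each `0` increments (capped at q4); other symbols loop. Accept from {q3}.
5 states suffice.
        0   1  
>  q0   q1  q0 
   q1   q2  q1 
   q2   q3  q2 
 * q3   q4  q3 
   q4   q4  q4 
(> = start, * = accepting)

start=q0 accept=q3 q0-0->q1 q0-1->q0 q1-0->q2 q1-1->q1 q2-0->q3 q2-1->q2 q3-0->q4 q3-1->q3 q4-0->q4 q4-1->q4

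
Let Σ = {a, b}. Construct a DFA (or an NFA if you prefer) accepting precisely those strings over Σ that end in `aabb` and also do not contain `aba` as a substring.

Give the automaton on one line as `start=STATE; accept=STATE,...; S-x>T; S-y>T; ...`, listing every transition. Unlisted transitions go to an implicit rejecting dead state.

Build one automaton per condition and run them in lockstep. The first has 5 states tracking how much of the suffix `aabb` has currently been matched; the second has 4 states tracking partial matches of the forbidden pattern `aba`. A product state is a pair (one from each), accepting exactly when both do.
          a    b  
>  q0     q1   q0 
   q1     q2   q3 
   q2     q2   q4 
   q3     q5   q0 
   q4     q5   q6 
   q5     q7   q8 
 * q6     q1   q0 
   q7     q7   q9 
   q8     q5   q8 
   q9     q5  q10 
   q10    q5   q8 
(> = start, * = accepting)

start=q0; accept=q6; q0-a>q1; q0-b>q0; q1-a>q2; q1-b>q3; q2-a>q2; q2-b>q4; q3-a>q5; q3-b>q0; q4-a>q5; q4-b>q6; q5-a>q7; q5-b>q8; q6-a>q1; q6-b>q0; q7-a>q7; q7-b>q9; q8-a>q5; q8-b>q8; q9-a>q5; q9-b>q10; q10-a>q5; q10-b>q8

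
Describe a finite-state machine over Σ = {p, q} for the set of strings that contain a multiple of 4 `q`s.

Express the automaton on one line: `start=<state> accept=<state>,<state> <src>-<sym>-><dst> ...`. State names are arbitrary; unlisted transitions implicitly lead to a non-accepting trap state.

start=s0 accept=s0 s0-p->s0 s0-q->s1 s1-p->s1 s1-q->s2 s2-p->s2 s2-q->s3 s3-p->s3 s3-q->s0

Keep the running count of `q`s modulo 4: each `q` advances along the cycle s0 → s1 → s2 → s3 → s0 while other symbols loop. Accept at s0.
        p   q  
>* s0   s0  s1 
   s1   s1  s2 
   s2   s2  s3 
   s3   s3  s0 
(> = start, * = accepting)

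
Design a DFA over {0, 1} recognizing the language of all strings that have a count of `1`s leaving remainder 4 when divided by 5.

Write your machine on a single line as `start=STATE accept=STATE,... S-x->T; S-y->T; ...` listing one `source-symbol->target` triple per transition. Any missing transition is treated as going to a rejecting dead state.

start=q0; accept=q4; q0-0->q0; q0-1->q1; q1-0->q1; q1-1->q2; q2-0->q2; q2-1->q3; q3-0->q3; q3-1->q4; q4-0->q4; q4-1->q0

The only thing that matters is how many `1`s have appeared, reduced mod 5. Use one state per residue: q0 for 0, …, q4 for 4. Reading `1` moves to the next residue; anything else stays put. q4 is accepting.
5 states suffice.
        0   1  
>  q0   q0  q1 
   q1   q1  q2 
   q2   q2  q3 
   q3   q3  q4 
 * q4   q4  q0 
(> = start, * = accepting)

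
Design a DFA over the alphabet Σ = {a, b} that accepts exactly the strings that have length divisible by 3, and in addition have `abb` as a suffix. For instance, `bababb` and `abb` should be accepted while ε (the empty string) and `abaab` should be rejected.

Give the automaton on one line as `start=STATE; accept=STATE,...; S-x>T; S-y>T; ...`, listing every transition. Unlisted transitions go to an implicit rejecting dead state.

start=q0; accept=q8; q0-a>q1; q0-b>q2; q1-a>q3; q1-b>q4; q2-a>q3; q2-b>q5; q3-a>q6; q3-b>q7; q4-a>q6; q4-b>q8; q5-a>q6; q5-b>q0; q6-a>q1; q6-b>q9; q7-a>q1; q7-b>q10; q8-a>q1; q8-b>q2; q9-a>q3; q9-b>q11; q10-a>q3; q10-b>q5; q11-a>q6; q11-b>q0

Run two small machines in parallel and take their product. The first has 3 states tracking the input length modulo 3; the second has 4 states tracking how much of the suffix `abb` has currently been matched. A product state is a pair (one from each), accepting exactly when both do.
          a    b  
>  q0     q1   q2 
   q1     q3   q4 
   q2     q3   q5 
   q3     q6   q7 
   q4     q6   q8 
   q5     q6   q0 
   q6     q1   q9 
   q7     q1  q10 
 * q8     q1   q2 
   q9     q3  q11 
   q10    q3   q5 
   q11    q6   q0 
(> = start, * = accepting)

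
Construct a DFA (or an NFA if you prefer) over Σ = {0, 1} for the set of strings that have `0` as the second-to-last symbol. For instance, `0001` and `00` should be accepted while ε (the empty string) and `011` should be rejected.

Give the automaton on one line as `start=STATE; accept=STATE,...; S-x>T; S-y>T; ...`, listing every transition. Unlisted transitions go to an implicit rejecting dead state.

start=S0; accept=S3,S4; S0-0>S1; S0-1>S2; S1-0>S3; S1-1>S4; S2-0>S5; S2-1>S6; S3-0>S3; S3-1>S4; S4-0>S5; S4-1>S6; S5-0>S3; S5-1>S4; S6-0>S5; S6-1>S6

Because acceptance depends on a position counted from the end, the machine has to buffer the most recent 2 symbols. Make each state the string of the last up-to-2 symbols read; on input `x` shift the window left and append `x`. Accept when the buffered window has length 2 and begins with `0`.
        0   1  
>  S0   S1  S2 
   S1   S3  S4 
   S2   S5  S6 
 * S3   S3  S4 
 * S4   S5  S6 
   S5   S3  S4 
   S6   S5  S6 
(> = start, * = accepting)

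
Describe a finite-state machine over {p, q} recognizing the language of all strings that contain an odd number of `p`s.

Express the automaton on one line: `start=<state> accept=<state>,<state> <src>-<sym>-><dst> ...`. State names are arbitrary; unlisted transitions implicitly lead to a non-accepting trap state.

The only thing that matters is how many `p`s have appeared, reduced mod 2. Use one state per residue: s0 for 0, …, s1 for 1. Reading `p` moves to the next residue; anything else stays put. s1 is accepting.
2 states suffice.
        p   q  
>  s0   s1  s0 
 * s1   s0  s1 
(> = start, * = accepting)

start=s0 accept=s1 s0-p->s1 s0-q->s0 s1-p->s0 s1-q->s1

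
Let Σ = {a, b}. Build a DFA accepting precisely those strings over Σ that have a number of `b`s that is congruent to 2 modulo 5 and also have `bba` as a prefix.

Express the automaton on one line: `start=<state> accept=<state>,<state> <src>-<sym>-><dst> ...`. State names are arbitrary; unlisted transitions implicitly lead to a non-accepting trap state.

Handle the two conditions separately and then intersect. The first has 5 states tracking the count of `b`s modulo 5; the second has 5 states tracking whether the input so far still matches the prefix `bba`. A product state is a pair (one from each), accepting exactly when both do. After merging equivalent states the machine shrinks.
A 9-state machine:
        a   b  
>  S0   S1  S2 
   S1   S1  S1 
   S2   S1  S3 
   S3   S4  S1 
 * S4   S4  S5 
   S5   S5  S6 
   S6   S6  S7 
   S7   S7  S8 
   S8   S8  S4 
(> = start, * = accepting)

start=S0 accept=S4 S0-a->S1 S0-b->S2 S1-a->S1 S1-b->S1 S2-a->S1 S2-b->S3 S3-a->S4 S3-b->S1 S4-a->S4 S4-b->S5 S5-a->S5 S5-b->S6 S6-a->S6 S6-b->S7 S7-a->S7 S7-b->S8 S8-a->S8 S8-b->S4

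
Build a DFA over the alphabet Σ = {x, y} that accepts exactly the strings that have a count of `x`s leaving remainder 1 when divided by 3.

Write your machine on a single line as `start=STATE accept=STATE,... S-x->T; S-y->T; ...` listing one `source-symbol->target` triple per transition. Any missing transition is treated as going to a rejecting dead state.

start=q0; accept=q1; q0-x->q1; q0-y->q0; q1-x->q2; q1-y->q1; q2-x->q0; q2-y->q2

Keep the running count of `x`s modulo 3: each `x` advances along the cycle q0 → q1 → q2 → q0 while other symbols loop. Accept at q1.
With 3 states:
        x   y  
>  q0   q1  q0 
 * q1   q2  q1 
   q2   q0  q2 
(> = start, * = accepting)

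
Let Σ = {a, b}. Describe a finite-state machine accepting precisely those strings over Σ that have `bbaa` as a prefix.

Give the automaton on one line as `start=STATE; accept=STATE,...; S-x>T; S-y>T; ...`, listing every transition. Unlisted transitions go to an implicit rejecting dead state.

Check the first 4 symbols one by one: s0 through s3 record how many have matched `bbaa` so far; any wrong symbol goes to the dead state s5. After all 4 match we enter the accepting sink s4.
6 states suffice.
        a   b  
>  s0   s5  s1 
   s1   s5  s2 
   s2   s3  s5 
   s3   s4  s5 
 * s4   s4  s4 
   s5   s5  s5 
(> = start, * = accepting)

start=s0; accept=s4; s0-a>s5; s0-b>s1; s1-a>s5; s1-b>s2; s2-a>s3; s2-b>s5; s3-a>s4; s3-b>s5; s4-a>s4; s4-b>s4; s5-a>s5; s5-b>s5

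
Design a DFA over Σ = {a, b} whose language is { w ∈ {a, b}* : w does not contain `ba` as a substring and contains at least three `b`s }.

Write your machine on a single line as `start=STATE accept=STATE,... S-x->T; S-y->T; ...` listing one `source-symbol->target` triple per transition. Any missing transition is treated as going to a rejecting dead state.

start=s0; accept=s4; s0-a->s0; s0-b->s1; s1-a->s2; s1-b->s3; s2-a->s2; s2-b->s2; s3-a->s2; s3-b->s4; s4-a->s2; s4-b->s4

Run two small machines in parallel and take their product. One (3 states) tracks partial matches of the forbidden pattern `ba`; the other (5 states) tracks the count of `b`s, saturating at 4. Each combined state is a pair, one component from each; accept when both components accept. After merging equivalent states the machine shrinks.
        a   b  
>  s0   s0  s1 
   s1   s2  s3 
   s2   s2  s2 
   s3   s2  s4 
 * s4   s2  s4 
(> = start, * = accepting)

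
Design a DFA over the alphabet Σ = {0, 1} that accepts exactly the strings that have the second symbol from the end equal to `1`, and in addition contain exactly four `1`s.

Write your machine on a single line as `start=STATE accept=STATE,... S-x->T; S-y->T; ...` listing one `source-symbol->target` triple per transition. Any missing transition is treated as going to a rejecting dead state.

Run two small machines in parallel and take their product. The first has 7 states tracking the last 2 symbols read; the second has 6 states tracking the count of `1`s, saturating at 5. A product state is a pair (one from each), accepting exactly when both do. Equivalent product states are then merged.
A 9-state machine:
        0   1  
>  q0   q0  q1 
   q1   q1  q2 
   q2   q2  q3 
   q3   q4  q5 
   q4   q4  q6 
 * q5   q7  q8 
   q6   q7  q8 
 * q7   q8  q8 
   q8   q8  q8 
(> = start, * = accepting)

start=q0; accept=q5,q7; q0-0->q0; q0-1->q1; q1-0->q1; q1-1->q2; q2-0->q2; q2-1->q3; q3-0->q4; q3-1->q5; q4-0->q4; q4-1->q6; q5-0->q7; q5-1->q8; q6-0->q7; q6-1->q8; q7-0->q8; q7-1->q8; q8-0->q8; q8-1->q8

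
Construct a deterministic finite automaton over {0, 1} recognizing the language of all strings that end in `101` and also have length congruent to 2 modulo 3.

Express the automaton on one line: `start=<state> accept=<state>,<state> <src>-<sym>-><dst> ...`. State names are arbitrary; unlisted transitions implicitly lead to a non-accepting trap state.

start=S0 accept=S5 S0-0->S1 S0-1->S1 S1-0->S2 S1-1->S2 S2-0->S0 S2-1->S3 S3-0->S4 S3-1->S1 S4-0->S2 S4-1->S5 S5-0->S0 S5-1->S3

Run two small machines in parallel and take their product. The first has 4 states tracking how much of the suffix `101` has currently been matched; the second has 3 states tracking the input length modulo 3. A product state is a pair (one from each), accepting exactly when both do. After merging equivalent states the machine shrinks.
        0   1  
>  S0   S1  S1 
   S1   S2  S2 
   S2   S0  S3 
   S3   S4  S1 
   S4   S2  S5 
 * S5   S0  S3 
(> = start, * = accepting)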